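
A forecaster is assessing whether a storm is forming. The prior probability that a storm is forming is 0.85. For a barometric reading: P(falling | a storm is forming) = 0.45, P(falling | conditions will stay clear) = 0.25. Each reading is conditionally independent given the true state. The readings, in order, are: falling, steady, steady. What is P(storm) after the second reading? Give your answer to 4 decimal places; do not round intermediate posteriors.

0.8821

Each posterior becomes the prior for the next update.
After 'falling': P(storm) = 0.45·0.8500 / (0.45·0.8500 + 0.25·0.1500) ≈ 0.9107
After 'steady': P(storm) = 0.55·0.9107 / (0.55·0.9107 + 0.75·0.0893) ≈ 0.8821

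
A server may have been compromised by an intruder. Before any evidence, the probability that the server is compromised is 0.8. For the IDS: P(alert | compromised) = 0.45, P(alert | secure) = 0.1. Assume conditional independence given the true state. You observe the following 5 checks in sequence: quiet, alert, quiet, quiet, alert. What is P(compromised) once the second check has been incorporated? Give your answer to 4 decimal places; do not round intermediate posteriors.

0.9167

After 'quiet': P(compromised) = 0.55·0.8000 / (0.55·0.8000 + 0.9·0.2000) ≈ 0.7097
After 'alert': P(compromised) = 0.45·0.7097 / (0.45·0.7097 + 0.1·0.2903) ≈ 0.9167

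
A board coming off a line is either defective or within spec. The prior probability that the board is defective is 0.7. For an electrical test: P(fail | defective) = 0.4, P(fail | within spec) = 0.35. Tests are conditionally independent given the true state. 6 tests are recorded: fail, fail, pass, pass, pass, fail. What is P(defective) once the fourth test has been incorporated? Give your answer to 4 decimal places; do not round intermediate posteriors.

0.7220

After 'fail': P(defective) = 0.4·0.7000 / (0.4·0.7000 + 0.35·0.3000) ≈ 0.7273
After 'fail': P(defective) = 0.4·0.7273 / (0.4·0.7273 + 0.35·0.2727) ≈ 0.7529
After 'pass': P(defective) = 0.6·0.7529 / (0.6·0.7529 + 0.65·0.2471) ≈ 0.7378
After 'pass': P(defective) = 0.6·0.7378 / (0.6·0.7378 + 0.65·0.2622) ≈ 0.7220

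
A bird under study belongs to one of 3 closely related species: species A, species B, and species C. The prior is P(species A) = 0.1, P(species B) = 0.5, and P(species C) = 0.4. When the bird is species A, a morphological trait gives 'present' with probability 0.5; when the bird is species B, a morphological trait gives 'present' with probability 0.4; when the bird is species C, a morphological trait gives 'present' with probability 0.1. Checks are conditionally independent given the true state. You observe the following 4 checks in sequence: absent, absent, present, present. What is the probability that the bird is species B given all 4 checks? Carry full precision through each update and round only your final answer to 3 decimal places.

0.752

Apply Bayes' rule sequentially, carrying P(species B) forward.
After 'absent': normaliser = 0.5·0.1000 + 0.6·0.5000 + 0.9·0.4000; P(species A) ≈ 0.0704, P(species B) ≈ 0.4225, P(species C) ≈ 0.5070
After 'absent': normaliser = 0.5·0.0704 + 0.6·0.4225 + 0.9·0.5070; P(species A) ≈ 0.0473, P(species B) ≈ 0.3403, P(species C) ≈ 0.6125
After 'present': normaliser = 0.5·0.0473 + 0.4·0.3403 + 0.1·0.6125; P(species A) ≈ 0.1069, P(species B) ≈ 0.6159, P(species C) ≈ 0.2772
After 'present': normaliser = 0.5·0.1069 + 0.4·0.6159 + 0.1·0.2772; P(species A) ≈ 0.1632, P(species B) ≈ 0.7522, P(species C) ≈ 0.0846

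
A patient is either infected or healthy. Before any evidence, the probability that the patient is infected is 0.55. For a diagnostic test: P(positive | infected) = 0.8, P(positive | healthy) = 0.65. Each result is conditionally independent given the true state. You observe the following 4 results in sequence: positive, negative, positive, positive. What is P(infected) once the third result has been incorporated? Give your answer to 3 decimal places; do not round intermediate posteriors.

0.514

After 'positive': P(infected) = 0.8·0.5500 / (0.8·0.5500 + 0.65·0.4500) ≈ 0.6007
After 'negative': P(infected) = 0.2·0.6007 / (0.2·0.6007 + 0.35·0.3993) ≈ 0.4622
After 'positive': P(infected) = 0.8·0.4622 / (0.8·0.4622 + 0.65·0.5378) ≈ 0.5141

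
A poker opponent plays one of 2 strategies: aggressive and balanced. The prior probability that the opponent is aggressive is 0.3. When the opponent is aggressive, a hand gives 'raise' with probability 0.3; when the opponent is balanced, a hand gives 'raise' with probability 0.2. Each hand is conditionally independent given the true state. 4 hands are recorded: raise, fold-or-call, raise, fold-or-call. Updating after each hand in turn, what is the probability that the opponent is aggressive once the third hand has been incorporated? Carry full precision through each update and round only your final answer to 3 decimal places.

Apply Bayes' rule sequentially, carrying P(aggressive) forward.
After 'raise': P(aggressive) = 0.3·0.3000 / (0.3·0.3000 + 0.2·0.7000) ≈ 0.3913
After 'fold-or-call': P(aggressive) = 0.7·0.3913 / (0.7·0.3913 + 0.8·0.6087) ≈ 0.3600
After 'raise': P(aggressive) = 0.3·0.3600 / (0.3·0.3600 + 0.2·0.6400) ≈ 0.4576

0.458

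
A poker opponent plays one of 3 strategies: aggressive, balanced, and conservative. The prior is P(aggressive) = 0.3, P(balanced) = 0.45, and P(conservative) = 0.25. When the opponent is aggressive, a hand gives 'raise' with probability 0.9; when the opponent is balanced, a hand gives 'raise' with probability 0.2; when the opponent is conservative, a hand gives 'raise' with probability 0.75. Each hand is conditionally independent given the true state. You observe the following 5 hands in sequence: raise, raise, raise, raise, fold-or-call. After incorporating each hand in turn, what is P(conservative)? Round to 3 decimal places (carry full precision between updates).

After 'raise': normaliser = 0.9·0.3000 + 0.2·0.4500 + 0.75·0.2500; P(aggressive) ≈ 0.4932, P(balanced) ≈ 0.1644, P(conservative) ≈ 0.3425
After 'raise': normaliser = 0.9·0.4932 + 0.2·0.1644 + 0.75·0.3425; P(aggressive) ≈ 0.6050, P(balanced) ≈ 0.0448, P(conservative) ≈ 0.3501
After 'raise': normaliser = 0.9·0.6050 + 0.2·0.0448 + 0.75·0.3501; P(aggressive) ≈ 0.6672, P(balanced) ≈ 0.0110, P(conservative) ≈ 0.3218
After 'raise': normaliser = 0.9·0.6672 + 0.2·0.0110 + 0.75·0.3218; P(aggressive) ≈ 0.7115, P(balanced) ≈ 0.0026, P(conservative) ≈ 0.2859
After 'fold-or-call': normaliser = 0.1·0.7115 + 0.8·0.0026 + 0.25·0.2859; P(aggressive) ≈ 0.4917, P(balanced) ≈ 0.0144, P(conservative) ≈ 0.4940

0.494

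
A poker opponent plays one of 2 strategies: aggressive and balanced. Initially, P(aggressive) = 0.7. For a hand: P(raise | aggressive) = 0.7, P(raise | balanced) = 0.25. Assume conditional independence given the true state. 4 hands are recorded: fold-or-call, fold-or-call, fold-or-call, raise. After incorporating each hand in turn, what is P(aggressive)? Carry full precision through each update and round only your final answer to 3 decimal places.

Each posterior becomes the prior for the next update.
After 'fold-or-call': P(aggressive) = 0.3·0.7000 / (0.3·0.7000 + 0.75·0.3000) ≈ 0.4828
After 'fold-or-call': P(aggressive) = 0.3·0.4828 / (0.3·0.4828 + 0.75·0.5172) ≈ 0.2718
After 'fold-or-call': P(aggressive) = 0.3·0.2718 / (0.3·0.2718 + 0.75·0.7282) ≈ 0.1299
After 'raise': P(aggressive) = 0.7·0.1299 / (0.7·0.1299 + 0.25·0.8701) ≈ 0.2948

0.295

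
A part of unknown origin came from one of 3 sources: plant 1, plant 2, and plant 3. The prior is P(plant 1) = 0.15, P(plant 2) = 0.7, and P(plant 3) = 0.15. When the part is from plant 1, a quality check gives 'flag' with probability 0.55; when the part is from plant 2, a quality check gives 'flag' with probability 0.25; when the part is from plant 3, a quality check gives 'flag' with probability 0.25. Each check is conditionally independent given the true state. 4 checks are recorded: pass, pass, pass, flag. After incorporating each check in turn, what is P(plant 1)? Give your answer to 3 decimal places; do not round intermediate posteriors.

0.077

After 'pass': normaliser = 0.45·0.1500 + 0.75·0.7000 + 0.75·0.1500; P(plant 1) ≈ 0.0957, P(plant 2) ≈ 0.7447, P(plant 3) ≈ 0.1596
After 'pass': normaliser = 0.45·0.0957 + 0.75·0.7447 + 0.75·0.1596; P(plant 1) ≈ 0.0597, P(plant 2) ≈ 0.7743, P(plant 3) ≈ 0.1659
After 'pass': normaliser = 0.45·0.0597 + 0.75·0.7743 + 0.75·0.1659; P(plant 1) ≈ 0.0367, P(plant 2) ≈ 0.7933, P(plant 3) ≈ 0.1700
After 'flag': normaliser = 0.55·0.0367 + 0.25·0.7933 + 0.25·0.1700; P(plant 1) ≈ 0.0774, P(plant 2) ≈ 0.7598, P(plant 3) ≈ 0.1628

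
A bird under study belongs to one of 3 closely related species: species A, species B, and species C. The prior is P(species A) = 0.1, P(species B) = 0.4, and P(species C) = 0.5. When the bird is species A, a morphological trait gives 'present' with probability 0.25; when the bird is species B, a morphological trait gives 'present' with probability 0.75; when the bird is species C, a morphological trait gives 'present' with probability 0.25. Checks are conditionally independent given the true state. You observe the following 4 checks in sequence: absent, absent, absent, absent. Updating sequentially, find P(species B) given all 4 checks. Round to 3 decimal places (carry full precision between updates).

0.008

After 'absent': normaliser = 0.75·0.1000 + 0.25·0.4000 + 0.75·0.5000; P(species A) ≈ 0.1364, P(species B) ≈ 0.1818, P(species C) ≈ 0.6818
After 'absent': normaliser = 0.75·0.1364 + 0.25·0.1818 + 0.75·0.6818; P(species A) ≈ 0.1552, P(species B) ≈ 0.0690, P(species C) ≈ 0.7759
After 'absent': normaliser = 0.75·0.1552 + 0.25·0.0690 + 0.75·0.7759; P(species A) ≈ 0.1627, P(species B) ≈ 0.0241, P(species C) ≈ 0.8133
After 'absent': normaliser = 0.75·0.1627 + 0.25·0.0241 + 0.75·0.8133; P(species A) ≈ 0.1653, P(species B) ≈ 0.0082, P(species C) ≈ 0.8265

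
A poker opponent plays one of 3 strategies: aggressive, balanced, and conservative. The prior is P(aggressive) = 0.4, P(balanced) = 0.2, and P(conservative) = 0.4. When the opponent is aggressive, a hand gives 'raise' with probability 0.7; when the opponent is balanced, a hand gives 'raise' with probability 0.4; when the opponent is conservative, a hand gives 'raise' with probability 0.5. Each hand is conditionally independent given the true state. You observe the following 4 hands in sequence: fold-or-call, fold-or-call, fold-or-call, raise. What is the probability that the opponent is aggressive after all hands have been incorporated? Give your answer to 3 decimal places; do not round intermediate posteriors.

After 'fold-or-call': normaliser = 0.3·0.4000 + 0.6·0.2000 + 0.5·0.4000; P(aggressive) ≈ 0.2727, P(balanced) ≈ 0.2727, P(conservative) ≈ 0.4545
After 'fold-or-call': normaliser = 0.3·0.2727 + 0.6·0.2727 + 0.5·0.4545; P(aggressive) ≈ 0.1731, P(balanced) ≈ 0.3462, P(conservative) ≈ 0.4808
After 'fold-or-call': normaliser = 0.3·0.1731 + 0.6·0.3462 + 0.5·0.4808; P(aggressive) ≈ 0.1038, P(balanced) ≈ 0.4154, P(conservative) ≈ 0.4808
After 'raise': normaliser = 0.7·0.1038 + 0.4·0.4154 + 0.5·0.4808; P(aggressive) ≈ 0.1517, P(balanced) ≈ 0.3467, P(conservative) ≈ 0.5016

0.152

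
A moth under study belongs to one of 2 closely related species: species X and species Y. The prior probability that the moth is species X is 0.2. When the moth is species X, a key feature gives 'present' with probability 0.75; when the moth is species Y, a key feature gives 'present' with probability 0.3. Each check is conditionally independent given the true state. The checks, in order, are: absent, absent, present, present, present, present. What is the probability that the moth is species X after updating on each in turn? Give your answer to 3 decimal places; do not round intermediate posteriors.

0.555

Apply Bayes' rule sequentially, carrying P(species X) forward.
After 'absent': P(species X) = 0.25·0.2000 / (0.25·0.2000 + 0.7·0.8000) ≈ 0.0820
After 'absent': P(species X) = 0.25·0.0820 / (0.25·0.0820 + 0.7·0.9180) ≈ 0.0309
After 'present': P(species X) = 0.75·0.0309 / (0.75·0.0309 + 0.3·0.9691) ≈ 0.0738
After 'present': P(species X) = 0.75·0.0738 / (0.75·0.0738 + 0.3·0.9262) ≈ 0.1662
After 'present': P(species X) = 0.75·0.1662 / (0.75·0.1662 + 0.3·0.8338) ≈ 0.3326
After 'present': P(species X) = 0.75·0.3326 / (0.75·0.3326 + 0.3·0.6674) ≈ 0.5547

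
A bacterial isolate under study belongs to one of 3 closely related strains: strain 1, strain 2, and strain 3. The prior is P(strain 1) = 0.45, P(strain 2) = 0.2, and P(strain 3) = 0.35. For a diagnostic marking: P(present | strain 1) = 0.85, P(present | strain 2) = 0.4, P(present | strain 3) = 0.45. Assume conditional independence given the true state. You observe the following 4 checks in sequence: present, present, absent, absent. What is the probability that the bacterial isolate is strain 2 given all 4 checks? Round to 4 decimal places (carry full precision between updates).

After 'present': normaliser = 0.85·0.4500 + 0.4·0.2000 + 0.45·0.3500; P(strain 1) ≈ 0.6169, P(strain 2) ≈ 0.1290, P(strain 3) ≈ 0.2540
After 'present': normaliser = 0.85·0.6169 + 0.4·0.1290 + 0.45·0.2540; P(strain 1) ≈ 0.7596, P(strain 2) ≈ 0.0748, P(strain 3) ≈ 0.1656
After 'absent': normaliser = 0.15·0.7596 + 0.6·0.0748 + 0.55·0.1656; P(strain 1) ≈ 0.4560, P(strain 2) ≈ 0.1795, P(strain 3) ≈ 0.3645
After 'absent': normaliser = 0.15·0.4560 + 0.6·0.1795 + 0.55·0.3645; P(strain 1) ≈ 0.1816, P(strain 2) ≈ 0.2860, P(strain 3) ≈ 0.5323

0.2860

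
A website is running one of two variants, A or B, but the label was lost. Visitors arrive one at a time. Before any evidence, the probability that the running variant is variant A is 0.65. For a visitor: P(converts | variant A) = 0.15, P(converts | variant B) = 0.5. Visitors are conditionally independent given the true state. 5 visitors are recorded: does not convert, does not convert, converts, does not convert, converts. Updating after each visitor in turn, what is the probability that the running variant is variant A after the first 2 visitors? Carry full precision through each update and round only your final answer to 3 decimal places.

0.843

After 'does not convert': P(A) = 0.85·0.6500 / (0.85·0.6500 + 0.5·0.3500) ≈ 0.7595
After 'does not convert': P(A) = 0.85·0.7595 / (0.85·0.7595 + 0.5·0.2405) ≈ 0.8429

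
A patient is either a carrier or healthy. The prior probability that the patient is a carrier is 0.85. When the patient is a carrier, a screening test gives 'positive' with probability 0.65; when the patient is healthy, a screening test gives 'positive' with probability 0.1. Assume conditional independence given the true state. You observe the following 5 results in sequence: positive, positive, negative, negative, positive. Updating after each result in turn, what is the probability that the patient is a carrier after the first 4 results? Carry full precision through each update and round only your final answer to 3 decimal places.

After 'positive': P(carrier) = 0.65·0.8500 / (0.65·0.8500 + 0.1·0.1500) ≈ 0.9736
After 'positive': P(carrier) = 0.65·0.9736 / (0.65·0.9736 + 0.1·0.0264) ≈ 0.9958
After 'negative': P(carrier) = 0.35·0.9958 / (0.35·0.9958 + 0.9·0.0042) ≈ 0.9894
After 'negative': P(carrier) = 0.35·0.9894 / (0.35·0.9894 + 0.9·0.0106) ≈ 0.9731

0.973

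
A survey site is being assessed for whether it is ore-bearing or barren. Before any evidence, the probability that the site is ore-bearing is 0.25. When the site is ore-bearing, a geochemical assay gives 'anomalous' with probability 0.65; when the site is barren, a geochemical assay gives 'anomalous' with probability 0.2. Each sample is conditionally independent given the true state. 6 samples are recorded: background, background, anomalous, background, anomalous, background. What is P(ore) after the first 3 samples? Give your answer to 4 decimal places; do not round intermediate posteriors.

After 'background': P(ore) = 0.35·0.2500 / (0.35·0.2500 + 0.8·0.7500) ≈ 0.1273
After 'background': P(ore) = 0.35·0.1273 / (0.35·0.1273 + 0.8·0.8727) ≈ 0.0600
After 'anomalous': P(ore) = 0.65·0.0600 / (0.65·0.0600 + 0.2·0.9400) ≈ 0.1717

0.1717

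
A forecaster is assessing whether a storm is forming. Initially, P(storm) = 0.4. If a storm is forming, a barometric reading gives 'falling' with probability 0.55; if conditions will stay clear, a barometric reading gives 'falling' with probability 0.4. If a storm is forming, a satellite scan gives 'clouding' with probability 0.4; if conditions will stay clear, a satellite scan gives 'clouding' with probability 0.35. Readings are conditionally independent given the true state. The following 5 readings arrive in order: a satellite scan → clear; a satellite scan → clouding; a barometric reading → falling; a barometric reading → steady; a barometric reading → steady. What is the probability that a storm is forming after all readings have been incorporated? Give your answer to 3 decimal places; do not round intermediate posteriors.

After a satellite scan='clear': P(storm) = 0.6·0.4000 / (0.6·0.4000 + 0.65·0.6000) ≈ 0.3810
After a satellite scan='clouding': P(storm) = 0.4·0.3810 / (0.4·0.3810 + 0.35·0.6190) ≈ 0.4129
After a barometric reading='falling': P(storm) = 0.55·0.4129 / (0.55·0.4129 + 0.4·0.5871) ≈ 0.4916
After a barometric reading='steady': P(storm) = 0.45·0.4916 / (0.45·0.4916 + 0.6·0.5084) ≈ 0.4204
After a barometric reading='steady': P(storm) = 0.45·0.4204 / (0.45·0.4204 + 0.6·0.5796) ≈ 0.3523

0.352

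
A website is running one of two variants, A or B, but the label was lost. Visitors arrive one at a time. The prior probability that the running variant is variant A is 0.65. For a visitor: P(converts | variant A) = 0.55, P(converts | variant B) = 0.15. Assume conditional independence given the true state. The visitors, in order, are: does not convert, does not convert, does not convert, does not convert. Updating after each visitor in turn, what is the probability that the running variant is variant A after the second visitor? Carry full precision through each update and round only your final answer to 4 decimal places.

Apply Bayes' rule sequentially, carrying P(A) forward.
After 'does not convert': P(A) = 0.45·0.6500 / (0.45·0.6500 + 0.85·0.3500) ≈ 0.4958
After 'does not convert': P(A) = 0.45·0.4958 / (0.45·0.4958 + 0.85·0.5042) ≈ 0.3423

0.3423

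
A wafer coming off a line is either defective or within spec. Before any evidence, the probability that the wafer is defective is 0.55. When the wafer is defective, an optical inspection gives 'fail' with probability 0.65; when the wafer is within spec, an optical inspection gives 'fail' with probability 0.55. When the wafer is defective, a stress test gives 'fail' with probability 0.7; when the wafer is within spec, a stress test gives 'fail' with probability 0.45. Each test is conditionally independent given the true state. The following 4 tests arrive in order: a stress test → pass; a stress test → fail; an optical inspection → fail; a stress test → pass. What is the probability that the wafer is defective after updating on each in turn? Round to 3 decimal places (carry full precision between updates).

After a stress test='pass': P(defective) = 0.3·0.5500 / (0.3·0.5500 + 0.55·0.4500) ≈ 0.4000
After a stress test='fail': P(defective) = 0.7·0.4000 / (0.7·0.4000 + 0.45·0.6000) ≈ 0.5091
After an optical inspection='fail': P(defective) = 0.65·0.5091 / (0.65·0.5091 + 0.55·0.4909) ≈ 0.5507
After a stress test='pass': P(defective) = 0.3·0.5507 / (0.3·0.5507 + 0.55·0.4493) ≈ 0.4007

0.401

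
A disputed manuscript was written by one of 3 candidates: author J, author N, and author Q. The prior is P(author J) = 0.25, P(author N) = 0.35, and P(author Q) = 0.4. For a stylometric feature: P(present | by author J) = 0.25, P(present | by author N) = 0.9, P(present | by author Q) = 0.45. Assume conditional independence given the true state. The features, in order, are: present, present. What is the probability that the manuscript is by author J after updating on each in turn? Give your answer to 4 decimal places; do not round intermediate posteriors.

0.0411

Each posterior becomes the prior for the next update.
After 'present': normaliser = 0.25·0.2500 + 0.9·0.3500 + 0.45·0.4000; P(author J) ≈ 0.1121, P(author N) ≈ 0.5650, P(author Q) ≈ 0.3229
After 'present': normaliser = 0.25·0.1121 + 0.9·0.5650 + 0.45·0.3229; P(author J) ≈ 0.0411, P(author N) ≈ 0.7458, P(author Q) ≈ 0.2131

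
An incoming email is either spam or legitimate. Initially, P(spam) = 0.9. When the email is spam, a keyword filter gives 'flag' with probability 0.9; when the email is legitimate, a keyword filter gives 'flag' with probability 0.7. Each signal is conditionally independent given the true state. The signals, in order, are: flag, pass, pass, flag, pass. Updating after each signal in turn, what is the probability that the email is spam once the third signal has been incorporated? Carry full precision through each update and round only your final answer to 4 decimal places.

After 'flag': P(spam) = 0.9·0.9000 / (0.9·0.9000 + 0.7·0.1000) ≈ 0.9205
After 'pass': P(spam) = 0.1·0.9205 / (0.1·0.9205 + 0.3·0.0795) ≈ 0.7941
After 'pass': P(spam) = 0.1·0.7941 / (0.1·0.7941 + 0.3·0.2059) ≈ 0.5625

0.5625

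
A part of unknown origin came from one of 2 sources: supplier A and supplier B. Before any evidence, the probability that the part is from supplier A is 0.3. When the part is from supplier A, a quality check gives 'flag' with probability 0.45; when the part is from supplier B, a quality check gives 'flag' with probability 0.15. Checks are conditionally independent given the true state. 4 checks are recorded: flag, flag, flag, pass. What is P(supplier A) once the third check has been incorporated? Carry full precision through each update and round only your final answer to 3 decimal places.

0.920

After 'flag': P(supplier A) = 0.45·0.3000 / (0.45·0.3000 + 0.15·0.7000) ≈ 0.5625
After 'flag': P(supplier A) = 0.45·0.5625 / (0.45·0.5625 + 0.15·0.4375) ≈ 0.7941
After 'flag': P(supplier A) = 0.45·0.7941 / (0.45·0.7941 + 0.15·0.2059) ≈ 0.9205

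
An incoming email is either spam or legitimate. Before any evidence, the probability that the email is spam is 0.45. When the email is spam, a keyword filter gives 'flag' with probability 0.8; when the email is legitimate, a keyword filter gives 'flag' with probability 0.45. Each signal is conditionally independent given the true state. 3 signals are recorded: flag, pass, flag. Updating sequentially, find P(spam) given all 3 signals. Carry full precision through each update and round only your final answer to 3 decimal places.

After 'flag': P(spam) = 0.8·0.4500 / (0.8·0.4500 + 0.45·0.5500) ≈ 0.5926
After 'pass': P(spam) = 0.2·0.5926 / (0.2·0.5926 + 0.55·0.4074) ≈ 0.3459
After 'flag': P(spam) = 0.8·0.3459 / (0.8·0.3459 + 0.45·0.6541) ≈ 0.4846

0.485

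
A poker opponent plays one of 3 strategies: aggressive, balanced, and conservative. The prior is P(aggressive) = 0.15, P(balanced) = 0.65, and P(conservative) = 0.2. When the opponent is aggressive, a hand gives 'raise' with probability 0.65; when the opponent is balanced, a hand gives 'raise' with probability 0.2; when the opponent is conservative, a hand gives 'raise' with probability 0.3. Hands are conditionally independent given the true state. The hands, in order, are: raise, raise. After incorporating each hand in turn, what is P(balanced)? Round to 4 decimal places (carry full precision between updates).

After 'raise': normaliser = 0.65·0.1500 + 0.2·0.6500 + 0.3·0.2000; P(aggressive) ≈ 0.3391, P(balanced) ≈ 0.4522, P(conservative) ≈ 0.2087
After 'raise': normaliser = 0.65·0.3391 + 0.2·0.4522 + 0.3·0.2087; P(aggressive) ≈ 0.5902, P(balanced) ≈ 0.2421, P(conservative) ≈ 0.1676

0.2421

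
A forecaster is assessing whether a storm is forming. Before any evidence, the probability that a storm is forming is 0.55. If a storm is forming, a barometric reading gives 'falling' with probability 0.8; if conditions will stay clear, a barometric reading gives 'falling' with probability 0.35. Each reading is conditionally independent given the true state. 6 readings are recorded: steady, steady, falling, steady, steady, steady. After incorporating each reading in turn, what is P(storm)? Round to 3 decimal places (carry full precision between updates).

After 'steady': P(storm) = 0.2·0.5500 / (0.2·0.5500 + 0.65·0.4500) ≈ 0.2733
After 'steady': P(storm) = 0.2·0.2733 / (0.2·0.2733 + 0.65·0.7267) ≈ 0.1037
After 'falling': P(storm) = 0.8·0.1037 / (0.8·0.1037 + 0.35·0.8963) ≈ 0.2092
After 'steady': P(storm) = 0.2·0.2092 / (0.2·0.2092 + 0.65·0.7908) ≈ 0.0753
After 'steady': P(storm) = 0.2·0.0753 / (0.2·0.0753 + 0.65·0.9247) ≈ 0.0244
After 'steady': P(storm) = 0.2·0.0244 / (0.2·0.0244 + 0.65·0.9756) ≈ 0.0076

0.008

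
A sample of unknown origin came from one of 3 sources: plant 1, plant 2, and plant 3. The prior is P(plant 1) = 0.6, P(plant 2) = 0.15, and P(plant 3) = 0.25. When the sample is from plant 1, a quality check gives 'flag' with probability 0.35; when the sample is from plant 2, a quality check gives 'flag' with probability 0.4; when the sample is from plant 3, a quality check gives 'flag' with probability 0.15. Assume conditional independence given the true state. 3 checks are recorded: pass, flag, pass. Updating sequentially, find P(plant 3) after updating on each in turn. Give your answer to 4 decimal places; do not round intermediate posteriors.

After 'pass': normaliser = 0.65·0.6000 + 0.6·0.1500 + 0.85·0.2500; P(plant 1) ≈ 0.5632, P(plant 2) ≈ 0.1300, P(plant 3) ≈ 0.3069
After 'flag': normaliser = 0.35·0.5632 + 0.4·0.1300 + 0.15·0.3069; P(plant 1) ≈ 0.6679, P(plant 2) ≈ 0.1761, P(plant 3) ≈ 0.1560
After 'pass': normaliser = 0.65·0.6679 + 0.6·0.1761 + 0.85·0.1560; P(plant 1) ≈ 0.6457, P(plant 2) ≈ 0.1572, P(plant 3) ≈ 0.1972

0.1972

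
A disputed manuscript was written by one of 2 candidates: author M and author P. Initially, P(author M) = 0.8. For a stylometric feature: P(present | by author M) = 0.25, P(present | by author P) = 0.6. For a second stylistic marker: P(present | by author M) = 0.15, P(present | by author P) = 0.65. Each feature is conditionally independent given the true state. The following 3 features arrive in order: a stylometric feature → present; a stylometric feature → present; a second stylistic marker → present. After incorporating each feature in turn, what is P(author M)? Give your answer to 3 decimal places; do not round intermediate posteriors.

0.138

After a stylometric feature='present': P(author M) = 0.25·0.8000 / (0.25·0.8000 + 0.6·0.2000) ≈ 0.6250
After a stylometric feature='present': P(author M) = 0.25·0.6250 / (0.25·0.6250 + 0.6·0.3750) ≈ 0.4098
After a second stylistic marker='present': P(author M) = 0.15·0.4098 / (0.15·0.4098 + 0.65·0.5902) ≈ 0.1381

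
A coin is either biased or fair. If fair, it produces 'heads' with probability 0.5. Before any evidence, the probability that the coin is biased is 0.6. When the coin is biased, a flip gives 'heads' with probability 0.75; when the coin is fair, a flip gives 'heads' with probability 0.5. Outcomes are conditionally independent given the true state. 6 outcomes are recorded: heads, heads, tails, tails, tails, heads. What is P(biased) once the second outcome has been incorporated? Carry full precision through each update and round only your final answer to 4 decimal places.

Each posterior becomes the prior for the next update.
After 'heads': P(biased) = 0.75·0.6000 / (0.75·0.6000 + 0.5·0.4000) ≈ 0.6923
After 'heads': P(biased) = 0.75·0.6923 / (0.75·0.6923 + 0.5·0.3077) ≈ 0.7714

0.7714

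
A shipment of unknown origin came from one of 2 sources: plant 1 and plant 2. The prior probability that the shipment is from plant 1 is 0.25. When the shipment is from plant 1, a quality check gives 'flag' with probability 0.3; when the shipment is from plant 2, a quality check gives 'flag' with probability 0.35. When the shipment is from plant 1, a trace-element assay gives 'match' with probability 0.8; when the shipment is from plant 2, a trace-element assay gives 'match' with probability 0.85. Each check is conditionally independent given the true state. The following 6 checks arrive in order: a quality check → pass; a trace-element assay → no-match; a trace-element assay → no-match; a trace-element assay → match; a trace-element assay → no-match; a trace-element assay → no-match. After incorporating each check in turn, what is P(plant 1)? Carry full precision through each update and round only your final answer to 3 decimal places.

After a quality check='pass': P(plant 1) = 0.7·0.2500 / (0.7·0.2500 + 0.65·0.7500) ≈ 0.2642
After a trace-element assay='no-match': P(plant 1) = 0.2·0.2642 / (0.2·0.2642 + 0.15·0.7358) ≈ 0.3237
After a trace-element assay='no-match': P(plant 1) = 0.2·0.3237 / (0.2·0.3237 + 0.15·0.6763) ≈ 0.3896
After a trace-element assay='match': P(plant 1) = 0.8·0.3896 / (0.8·0.3896 + 0.85·0.6104) ≈ 0.3752
After a trace-element assay='no-match': P(plant 1) = 0.2·0.3752 / (0.2·0.3752 + 0.15·0.6248) ≈ 0.4447
After a trace-element assay='no-match': P(plant 1) = 0.2·0.4447 / (0.2·0.4447 + 0.15·0.5553) ≈ 0.5164

0.516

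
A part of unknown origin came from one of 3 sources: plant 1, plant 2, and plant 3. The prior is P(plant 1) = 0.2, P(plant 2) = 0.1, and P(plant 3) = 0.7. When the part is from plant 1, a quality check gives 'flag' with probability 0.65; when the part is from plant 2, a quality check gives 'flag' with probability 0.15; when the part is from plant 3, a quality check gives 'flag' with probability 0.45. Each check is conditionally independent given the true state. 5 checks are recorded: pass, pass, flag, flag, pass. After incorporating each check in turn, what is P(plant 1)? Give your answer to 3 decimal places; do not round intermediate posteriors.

0.127

After 'pass': normaliser = 0.35·0.2000 + 0.85·0.1000 + 0.55·0.7000; P(plant 1) ≈ 0.1296, P(plant 2) ≈ 0.1574, P(plant 3) ≈ 0.7130
After 'pass': normaliser = 0.35·0.1296 + 0.85·0.1574 + 0.55·0.7130; P(plant 1) ≈ 0.0794, P(plant 2) ≈ 0.2342, P(plant 3) ≈ 0.6864
After 'flag': normaliser = 0.65·0.0794 + 0.15·0.2342 + 0.45·0.6864; P(plant 1) ≈ 0.1305, P(plant 2) ≈ 0.0888, P(plant 3) ≈ 0.7807
After 'flag': normaliser = 0.65·0.1305 + 0.15·0.0888 + 0.45·0.7807; P(plant 1) ≈ 0.1887, P(plant 2) ≈ 0.0296, P(plant 3) ≈ 0.7817
After 'pass': normaliser = 0.35·0.1887 + 0.85·0.0296 + 0.55·0.7817; P(plant 1) ≈ 0.1267, P(plant 2) ≈ 0.0483, P(plant 3) ≈ 0.8249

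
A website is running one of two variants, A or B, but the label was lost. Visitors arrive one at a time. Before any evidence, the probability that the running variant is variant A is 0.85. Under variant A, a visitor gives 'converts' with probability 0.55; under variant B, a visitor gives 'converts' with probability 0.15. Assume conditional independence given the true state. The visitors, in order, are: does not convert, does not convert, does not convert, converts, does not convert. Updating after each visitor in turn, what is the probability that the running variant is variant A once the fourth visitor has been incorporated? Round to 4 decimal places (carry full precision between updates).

0.7551

After 'does not convert': P(A) = 0.45·0.8500 / (0.45·0.8500 + 0.85·0.1500) ≈ 0.7500
After 'does not convert': P(A) = 0.45·0.7500 / (0.45·0.7500 + 0.85·0.2500) ≈ 0.6136
After 'does not convert': P(A) = 0.45·0.6136 / (0.45·0.6136 + 0.85·0.3864) ≈ 0.4568
After 'converts': P(A) = 0.55·0.4568 / (0.55·0.4568 + 0.15·0.5432) ≈ 0.7551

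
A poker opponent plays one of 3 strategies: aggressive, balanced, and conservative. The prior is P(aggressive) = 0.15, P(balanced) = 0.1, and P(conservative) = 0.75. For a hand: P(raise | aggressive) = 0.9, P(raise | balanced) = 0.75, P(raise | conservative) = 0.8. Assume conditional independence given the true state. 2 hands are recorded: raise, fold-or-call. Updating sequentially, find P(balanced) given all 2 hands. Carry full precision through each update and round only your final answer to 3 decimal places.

Each posterior becomes the prior for the next update.
After 'raise': normaliser = 0.9·0.1500 + 0.75·0.1000 + 0.8·0.7500; P(aggressive) ≈ 0.1667, P(balanced) ≈ 0.0926, P(conservative) ≈ 0.7407
After 'fold-or-call': normaliser = 0.1·0.1667 + 0.25·0.0926 + 0.2·0.7407; P(aggressive) ≈ 0.0887, P(balanced) ≈ 0.1232, P(conservative) ≈ 0.7882

0.123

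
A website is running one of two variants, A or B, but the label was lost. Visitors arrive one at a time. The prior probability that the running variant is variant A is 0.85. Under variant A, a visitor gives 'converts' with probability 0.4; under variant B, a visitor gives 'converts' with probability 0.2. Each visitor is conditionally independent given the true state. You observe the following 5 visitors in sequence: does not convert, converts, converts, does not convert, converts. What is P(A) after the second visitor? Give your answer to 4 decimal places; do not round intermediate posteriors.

After 'does not convert': P(A) = 0.6·0.8500 / (0.6·0.8500 + 0.8·0.1500) ≈ 0.8095
After 'converts': P(A) = 0.4·0.8095 / (0.4·0.8095 + 0.2·0.1905) ≈ 0.8947

0.8947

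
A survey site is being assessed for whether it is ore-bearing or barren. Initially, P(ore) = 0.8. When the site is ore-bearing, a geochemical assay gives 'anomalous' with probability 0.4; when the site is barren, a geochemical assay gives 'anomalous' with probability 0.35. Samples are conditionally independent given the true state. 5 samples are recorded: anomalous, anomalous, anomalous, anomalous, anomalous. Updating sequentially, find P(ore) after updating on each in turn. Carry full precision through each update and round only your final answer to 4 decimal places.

After 'anomalous': P(ore) = 0.4·0.8000 / (0.4·0.8000 + 0.35·0.2000) ≈ 0.8205
After 'anomalous': P(ore) = 0.4·0.8205 / (0.4·0.8205 + 0.35·0.1795) ≈ 0.8393
After 'anomalous': P(ore) = 0.4·0.8393 / (0.4·0.8393 + 0.35·0.1607) ≈ 0.8565
After 'anomalous': P(ore) = 0.4·0.8565 / (0.4·0.8565 + 0.35·0.1435) ≈ 0.8722
After 'anomalous': P(ore) = 0.4·0.8722 / (0.4·0.8722 + 0.35·0.1278) ≈ 0.8863

0.8863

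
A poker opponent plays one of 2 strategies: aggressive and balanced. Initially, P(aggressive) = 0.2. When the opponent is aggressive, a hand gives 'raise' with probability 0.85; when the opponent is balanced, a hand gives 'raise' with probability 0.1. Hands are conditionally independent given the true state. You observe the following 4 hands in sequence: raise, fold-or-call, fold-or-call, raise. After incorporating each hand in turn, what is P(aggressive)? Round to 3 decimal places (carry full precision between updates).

0.334

After 'raise': P(aggressive) = 0.85·0.2000 / (0.85·0.2000 + 0.1·0.8000) ≈ 0.6800
After 'fold-or-call': P(aggressive) = 0.15·0.6800 / (0.15·0.6800 + 0.9·0.3200) ≈ 0.2615
After 'fold-or-call': P(aggressive) = 0.15·0.2615 / (0.15·0.2615 + 0.9·0.7385) ≈ 0.0557
After 'raise': P(aggressive) = 0.85·0.0557 / (0.85·0.0557 + 0.1·0.9443) ≈ 0.3341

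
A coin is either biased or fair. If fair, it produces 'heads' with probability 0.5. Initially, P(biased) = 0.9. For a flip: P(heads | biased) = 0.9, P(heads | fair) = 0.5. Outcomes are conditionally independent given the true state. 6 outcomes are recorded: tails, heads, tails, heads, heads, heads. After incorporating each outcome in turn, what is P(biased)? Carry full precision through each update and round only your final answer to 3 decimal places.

0.791

After 'tails': P(biased) = 0.1·0.9000 / (0.1·0.9000 + 0.5·0.1000) ≈ 0.6429
After 'heads': P(biased) = 0.9·0.6429 / (0.9·0.6429 + 0.5·0.3571) ≈ 0.7642
After 'tails': P(biased) = 0.1·0.7642 / (0.1·0.7642 + 0.5·0.2358) ≈ 0.3932
After 'heads': P(biased) = 0.9·0.3932 / (0.9·0.3932 + 0.5·0.6068) ≈ 0.5384
After 'heads': P(biased) = 0.9·0.5384 / (0.9·0.5384 + 0.5·0.4616) ≈ 0.6774
After 'heads': P(biased) = 0.9·0.6774 / (0.9·0.6774 + 0.5·0.3226) ≈ 0.7908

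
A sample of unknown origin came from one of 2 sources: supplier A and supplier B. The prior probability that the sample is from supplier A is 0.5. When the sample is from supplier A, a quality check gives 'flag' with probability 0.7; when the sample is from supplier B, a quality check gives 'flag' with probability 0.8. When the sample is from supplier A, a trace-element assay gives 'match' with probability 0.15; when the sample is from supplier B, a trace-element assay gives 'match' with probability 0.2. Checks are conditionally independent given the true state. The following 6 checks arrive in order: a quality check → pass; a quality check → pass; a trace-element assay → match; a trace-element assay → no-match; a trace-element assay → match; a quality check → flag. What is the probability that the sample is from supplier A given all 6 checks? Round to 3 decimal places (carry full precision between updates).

After a quality check='pass': P(supplier A) = 0.3·0.5000 / (0.3·0.5000 + 0.2·0.5000) ≈ 0.6000
After a quality check='pass': P(supplier A) = 0.3·0.6000 / (0.3·0.6000 + 0.2·0.4000) ≈ 0.6923
After a trace-element assay='match': P(supplier A) = 0.15·0.6923 / (0.15·0.6923 + 0.2·0.3077) ≈ 0.6279
After a trace-element assay='no-match': P(supplier A) = 0.85·0.6279 / (0.85·0.6279 + 0.8·0.3721) ≈ 0.6420
After a trace-element assay='match': P(supplier A) = 0.15·0.6420 / (0.15·0.6420 + 0.2·0.3580) ≈ 0.5735
After a quality check='flag': P(supplier A) = 0.7·0.5735 / (0.7·0.5735 + 0.8·0.4265) ≈ 0.5406

0.541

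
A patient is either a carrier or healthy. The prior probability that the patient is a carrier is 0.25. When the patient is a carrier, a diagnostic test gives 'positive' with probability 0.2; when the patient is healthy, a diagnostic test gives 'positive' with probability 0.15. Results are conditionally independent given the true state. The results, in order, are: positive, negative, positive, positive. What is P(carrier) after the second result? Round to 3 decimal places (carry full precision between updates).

0.295

After 'positive': P(carrier) = 0.2·0.2500 / (0.2·0.2500 + 0.15·0.7500) ≈ 0.3077
After 'negative': P(carrier) = 0.8·0.3077 / (0.8·0.3077 + 0.85·0.6923) ≈ 0.2949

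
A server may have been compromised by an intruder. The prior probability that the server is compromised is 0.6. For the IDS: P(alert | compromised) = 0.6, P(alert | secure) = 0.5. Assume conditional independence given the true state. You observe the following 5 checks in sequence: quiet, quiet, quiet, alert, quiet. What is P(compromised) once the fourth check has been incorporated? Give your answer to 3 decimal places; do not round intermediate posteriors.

0.480

After 'quiet': P(compromised) = 0.4·0.6000 / (0.4·0.6000 + 0.5·0.4000) ≈ 0.5455
After 'quiet': P(compromised) = 0.4·0.5455 / (0.4·0.5455 + 0.5·0.4545) ≈ 0.4898
After 'quiet': P(compromised) = 0.4·0.4898 / (0.4·0.4898 + 0.5·0.5102) ≈ 0.4344
After 'alert': P(compromised) = 0.6·0.4344 / (0.6·0.4344 + 0.5·0.5656) ≈ 0.4796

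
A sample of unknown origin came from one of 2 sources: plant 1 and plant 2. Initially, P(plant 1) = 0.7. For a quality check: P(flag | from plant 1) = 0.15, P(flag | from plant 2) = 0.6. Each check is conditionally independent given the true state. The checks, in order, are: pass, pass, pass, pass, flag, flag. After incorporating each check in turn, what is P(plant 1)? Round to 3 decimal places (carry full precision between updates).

After 'pass': P(plant 1) = 0.85·0.7000 / (0.85·0.7000 + 0.4·0.3000) ≈ 0.8322
After 'pass': P(plant 1) = 0.85·0.8322 / (0.85·0.8322 + 0.4·0.1678) ≈ 0.9133
After 'pass': P(plant 1) = 0.85·0.9133 / (0.85·0.9133 + 0.4·0.0867) ≈ 0.9572
After 'pass': P(plant 1) = 0.85·0.9572 / (0.85·0.9572 + 0.4·0.0428) ≈ 0.9794
After 'flag': P(plant 1) = 0.15·0.9794 / (0.15·0.9794 + 0.6·0.0206) ≈ 0.9224
After 'flag': P(plant 1) = 0.15·0.9224 / (0.15·0.9224 + 0.6·0.0776) ≈ 0.7483

0.748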